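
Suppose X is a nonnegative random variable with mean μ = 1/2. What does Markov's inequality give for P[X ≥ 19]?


μ = E[X] = 1/2, a = 19.
Markov: P[X ≥ 19] ≤ μ/a = (1/2)/19 = 1/38.
Numerically: ≈ 0.02632.
(Since a = 19 > μ = 0.50000, the bound 1/38 is < 1 and informative.)

P[X ≥ 19] ≤ 1/38 ≈ 0.02632.


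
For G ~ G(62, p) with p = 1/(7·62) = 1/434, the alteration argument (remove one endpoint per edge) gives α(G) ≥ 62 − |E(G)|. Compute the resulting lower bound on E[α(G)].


E[|E(G)|] = C(62, 2)·p = 1891 · (1/434) = 61/14.
E[α(G)] ≥ n − E[|E(G)|] = 62 − 61/14 = 807/14.
Numerically: ≈ 57.643.
(This is only a lower bound; the true E[α(G)] may be larger.)

E[α(G)] ≥ 807/14 ≈ 57.643.


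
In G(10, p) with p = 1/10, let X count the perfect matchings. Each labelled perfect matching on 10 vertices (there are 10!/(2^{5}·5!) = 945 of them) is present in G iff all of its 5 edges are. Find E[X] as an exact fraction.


K_10 has 10!/(2^{5}·5!) = 945 labelled perfect matchings.
For each such perfect matching H, let X_H = 1 if all 5 edges of H are present in G. Then P[X_H = 1] = p^{5} = (1/10)^{5} = 1/100000.
By linearity: E[X] = Σ_H E[X_H] = 945 · p^{5} = 945 · 1/100000 = 189/20000.
Numerically: E[X] ≈ 0.00945.

E[X] = 945 · (1/10)^{5} = 189/20000 ≈ 0.00945.


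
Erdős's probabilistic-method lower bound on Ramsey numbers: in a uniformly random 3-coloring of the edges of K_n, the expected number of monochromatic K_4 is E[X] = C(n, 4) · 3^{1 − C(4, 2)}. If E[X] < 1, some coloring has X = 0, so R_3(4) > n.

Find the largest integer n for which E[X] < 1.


We need C(n, 4) · 3^{1 − 6} < 1, i.e. C(n, 4) < 3^{6 − 1} = 243.
Check values of n near the boundary:
  n = 4: C(4, 4) = 1; 1 < 243? YES
  n = 5: C(5, 4) = 5; 5 < 243? YES
  n = 6: C(6, 4) = 15; 15 < 243? YES
  n = 7: C(7, 4) = 35; 35 < 243? YES
  n = 8: C(8, 4) = 70; 70 < 243? YES
  n = 9: C(9, 4) = 126; 126 < 243? YES
  n = 10: C(10, 4) = 210; 210 < 243? YES
  n = 11: C(11, 4) = 330; 330 < 243? NO
  n = 12: C(12, 4) = 495; 495 < 243? NO
The largest n with C(n, 4) < 243 is n = 10 (where E[X] = 70/81 ≈ 0.8642). Hence R_3(4) > 10, i.e. R_3(4) ≥ 11.

Largest n = 10; hence R_3(4) > 10.


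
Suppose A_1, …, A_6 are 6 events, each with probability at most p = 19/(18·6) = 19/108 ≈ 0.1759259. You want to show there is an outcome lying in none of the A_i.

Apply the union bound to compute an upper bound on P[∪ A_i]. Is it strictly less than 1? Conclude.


Union bound: P[∪_{i=1}^{6} A_i] ≤ Σ_i P[A_i] ≤ 6·p = 6·(19/108) = 19/18.
Numerically: 19/18 ≈ 1.0555556.
Is 19/18 < 1? NO.
Since the bound 19/18 is ≥ 1, the union bound is uninformative here; it does NOT by itself certify existence.

6·p = 19/18 ≈ 1.0555556; existence NOT certified by the union bound.


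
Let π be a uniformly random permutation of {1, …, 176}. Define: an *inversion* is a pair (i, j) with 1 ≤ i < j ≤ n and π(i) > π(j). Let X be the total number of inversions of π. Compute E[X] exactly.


Write X = Σ X_I over the C(176, 2) = 15400 pairs i < j, with X_I the indicator of one inversion.
There are 15400 indicators.
For each fixed pair i < j, the values π(i) and π(j) are two distinct elements of {1, …, 176} in uniformly random order; by symmetry P[π(i) > π(j)] = 1/2.
By linearity: E[X] = 15400 · (1/2) = C(176, 2) · (1/2) = 15400/2 = 7700 ≈ 7700.000.

E[X] = 7700 = 7700.000.


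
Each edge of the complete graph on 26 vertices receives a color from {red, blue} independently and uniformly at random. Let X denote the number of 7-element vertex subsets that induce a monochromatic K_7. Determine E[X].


Let X = Σ_S X_S over the C(26, 7) = 657800 subsets S of size 7, where X_S = 1 if the K_7 on S is monochromatic.
For a fixed S, the K_7 on S has C(7, 2) = 21 edges. P[all 21 edges red] = (1/2)^21, and likewise for blue, so P[monochromatic] = 2·(1/2)^21 = 2^{1 − 21} = 1/1048576.
By linearity: E[X] = C(26, 7) · 2^{1 − 21} = 657800 · 1/1048576 = 82225/131072.
Numerically: E[X] ≈ 0.62733.

E[X] = C(26,7)·2^(1−C(7,2)) = 82225/131072 ≈ 0.62733.


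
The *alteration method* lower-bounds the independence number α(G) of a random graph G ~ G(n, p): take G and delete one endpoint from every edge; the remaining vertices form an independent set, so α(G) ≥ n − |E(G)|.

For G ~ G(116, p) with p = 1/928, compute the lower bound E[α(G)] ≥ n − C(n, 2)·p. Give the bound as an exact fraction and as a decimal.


E[|E(G)|] = C(116, 2)·p = 6670 · (1/928) = 115/16.
E[α(G)] ≥ n − E[|E(G)|] = 116 − 115/16 = 1741/16.
Numerically: ≈ 108.812500.
(This is only a lower bound; the true E[α(G)] may be larger.)

E[α(G)] ≥ 1741/16 ≈ 108.812500.


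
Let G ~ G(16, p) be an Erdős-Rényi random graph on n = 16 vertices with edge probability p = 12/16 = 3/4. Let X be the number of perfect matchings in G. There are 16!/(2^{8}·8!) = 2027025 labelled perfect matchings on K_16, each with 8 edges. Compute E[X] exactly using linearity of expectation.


K_16 has 16!/(2^{8}·8!) = 2027025 labelled perfect matchings.
For each such perfect matching H, let X_H = 1 if all 8 edges of H are present in G. Then P[X_H = 1] = p^{8} = (3/4)^{8} = 6561/65536.
By linearity: E[X] = Σ_H E[X_H] = 2027025 · p^{8} = 2027025 · 6561/65536 = 13299311025/65536.
Numerically: E[X] ≈ 2.029e+05.

E[X] = 2027025 · (3/4)^{8} = 13299311025/65536 ≈ 2.029e+05.


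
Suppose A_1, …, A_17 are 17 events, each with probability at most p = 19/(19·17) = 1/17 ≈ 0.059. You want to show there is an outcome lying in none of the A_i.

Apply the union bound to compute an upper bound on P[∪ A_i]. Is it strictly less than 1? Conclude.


Union bound: P[∪_{i=1}^{17} A_i] ≤ Σ_i P[A_i] ≤ 17·p = 17·(1/17) = 1.
Numerically: 1 ≈ 1.000.
Is 1 < 1? NO.
Since the bound 1 is ≥ 1, the union bound is uninformative here; it does NOT by itself certify existence.

17·p = 1 ≈ 1.000; existence NOT certified by the union bound.


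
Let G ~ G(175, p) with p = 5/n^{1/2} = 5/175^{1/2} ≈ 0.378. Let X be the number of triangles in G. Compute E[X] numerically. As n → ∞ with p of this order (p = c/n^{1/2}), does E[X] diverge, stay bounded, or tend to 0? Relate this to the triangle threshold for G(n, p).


Number of potential triangles: C(175, 3) = 877975.
Each occurs with probability p³ ≈ (0.378)³ ≈ 5.399492e-02.
By linearity: E[X] = C(175, 3)·p³ ≈ 877975 · 5.399492e-02 ≈ 47406.1940.
Since α = 1/2 < 1, p = c/n^{1/2} ≫ 1/n is above the triangle threshold p ~ 1/n. Asymptotically E[X] ~ (c³/6)·n^{3(1−α)} = (5³/6)·n^{1.5} → ∞; triangles are abundant w.h.p.

E[X] ≈ 47406.1940; in regime p = Θ(1/n^{1/2}) E[X] diverges (above the triangle threshold p ~ 1/n).


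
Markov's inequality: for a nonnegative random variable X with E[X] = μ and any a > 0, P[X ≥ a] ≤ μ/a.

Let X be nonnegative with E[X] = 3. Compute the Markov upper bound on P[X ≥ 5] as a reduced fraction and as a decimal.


μ = E[X] = 3, a = 5.
Markov: P[X ≥ 5] ≤ μ/a = (3)/5 = 3/5.
Numerically: ≈ 0.600000.
(Since a = 5 > μ = 3.000000, the bound 3/5 is < 1 and informative.)

P[X ≥ 5] ≤ 3/5 ≈ 0.600000.


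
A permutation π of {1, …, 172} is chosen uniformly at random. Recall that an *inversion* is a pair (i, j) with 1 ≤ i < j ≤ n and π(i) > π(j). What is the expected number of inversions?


Write X = Σ X_I over the C(172, 2) = 14706 pairs i < j, with X_I the indicator of one inversion.
There are 14706 indicators.
For each fixed pair i < j, the values π(i) and π(j) are two distinct elements of {1, …, 172} in uniformly random order; by symmetry P[π(i) > π(j)] = 1/2.
By linearity: E[X] = 14706 · (1/2) = C(172, 2) · (1/2) = 14706/2 = 7353 ≈ 7353.000000.

E[X] = 7353 = 7353.000000.


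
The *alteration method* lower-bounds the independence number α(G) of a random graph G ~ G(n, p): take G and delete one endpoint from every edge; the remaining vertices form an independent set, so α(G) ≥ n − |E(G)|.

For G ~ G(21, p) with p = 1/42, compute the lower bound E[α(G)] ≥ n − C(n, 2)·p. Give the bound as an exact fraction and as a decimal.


E[|E(G)|] = C(21, 2)·p = 210 · (1/42) = 5.
E[α(G)] ≥ n − E[|E(G)|] = 21 − 5 = 16.
Numerically: ≈ 16.0000.
(This is only a lower bound; the true E[α(G)] may be larger.)

E[α(G)] ≥ 16 ≈ 16.0000.


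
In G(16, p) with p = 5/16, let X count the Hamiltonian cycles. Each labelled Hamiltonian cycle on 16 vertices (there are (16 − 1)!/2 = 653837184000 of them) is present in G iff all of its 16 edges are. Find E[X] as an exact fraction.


K_16 has (16 − 1)!/2 = 653837184000 labelled Hamiltonian cycles.
For each such Hamiltonian cycle H, let X_H = 1 if all 16 edges of H are present in G. Then P[X_H = 1] = p^{16} = (5/16)^{16} = 152587890625/18446744073709551616.
By linearity: E[X] = Σ_H E[X_H] = 653837184000 · p^{16} = 653837184000 · 152587890625/18446744073709551616 = 97429332733154296875/18014398509481984.
Numerically: E[X] ≈ 5408.4.

E[X] = 653837184000 · (5/16)^{16} = 97429332733154296875/18014398509481984 ≈ 5408.4.


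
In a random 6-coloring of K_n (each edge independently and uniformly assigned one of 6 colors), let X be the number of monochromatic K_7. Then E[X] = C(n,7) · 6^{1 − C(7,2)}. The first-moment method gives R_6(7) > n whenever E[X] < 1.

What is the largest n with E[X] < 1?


We need C(n, 7) · 6^{1 − 21} < 1, i.e. C(n, 7) < 6^{21 − 1} = 3656158440062976.
Check values of n near the boundary:
  n = 562: C(562, 7) = 3384017972944752; 3384017972944752 < 3656158440062976? YES
  n = 563: C(563, 7) = 3426622515769596; 3426622515769596 < 3656158440062976? YES
  n = 564: C(564, 7) = 3469685994423792; 3469685994423792 < 3656158440062976? YES
  n = 565: C(565, 7) = 3513212521235560; 3513212521235560 < 3656158440062976? YES
  n = 566: C(566, 7) = 3557206237959440; 3557206237959440 < 3656158440062976? YES
  n = 567: C(567, 7) = 3601671315933933; 3601671315933933 < 3656158440062976? YES
  n = 568: C(568, 7) = 3646611956239704; 3646611956239704 < 3656158440062976? YES
  n = 569: C(569, 7) = 3692032389858348; 3692032389858348 < 3656158440062976? NO
  n = 570: C(570, 7) = 3737936877831720; 3737936877831720 < 3656158440062976? NO
The largest n with C(n, 7) < 3656158440062976 is n = 568 (where E[X] = 16882462760369/16926659444736 ≈ 0.9974). Hence R_6(7) > 568, i.e. R_6(7) ≥ 569.

Largest n = 568; hence R_6(7) > 568.


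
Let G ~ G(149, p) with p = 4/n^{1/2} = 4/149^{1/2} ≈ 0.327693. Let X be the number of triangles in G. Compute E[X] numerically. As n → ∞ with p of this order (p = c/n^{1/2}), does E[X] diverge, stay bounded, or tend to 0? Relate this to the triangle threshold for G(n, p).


Number of potential triangles: C(149, 3) = 540274.
Each occurs with probability p³ ≈ (0.327693)³ ≈ 3.51884852e-02.
By linearity: E[X] = C(149, 3)·p³ ≈ 540274 · 3.51884852e-02 ≈ 19011.423640.
Since α = 1/2 < 1, p = c/n^{1/2} ≫ 1/n is above the triangle threshold p ~ 1/n. Asymptotically E[X] ~ (c³/6)·n^{3(1−α)} = (4³/6)·n^{1.5} → ∞; triangles are abundant w.h.p.

E[X] ≈ 19011.423640; in regime p = Θ(1/n^{1/2}) E[X] diverges (above the triangle threshold p ~ 1/n).


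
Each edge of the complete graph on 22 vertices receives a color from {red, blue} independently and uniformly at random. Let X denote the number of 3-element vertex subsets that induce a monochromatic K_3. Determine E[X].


Let X = Σ_S X_S over the C(22, 3) = 1540 subsets S of size 3, where X_S = 1 if the K_3 on S is monochromatic.
For a fixed S, the K_3 on S has C(3, 2) = 3 edges. P[all 3 edges red] = (1/2)^3, and likewise for blue, so P[monochromatic] = 2·(1/2)^3 = 2^{1 − 3} = 1/4.
Summing: E[X] = C(22, 3) · 2^{1 − 3} = 1540 · 1/4 = 385.
Numerically: E[X] ≈ 385.0000.

E[X] = C(22,3)·2^(1−C(3,2)) = 385 ≈ 385.0000.


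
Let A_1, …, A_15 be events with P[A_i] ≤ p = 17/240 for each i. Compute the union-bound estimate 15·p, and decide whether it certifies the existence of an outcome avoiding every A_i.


Union bound: P[∪_{i=1}^{15} A_i] ≤ Σ_i P[A_i] ≤ 15·p = 15·(17/240) = 17/16.
Numerically: 17/16 ≈ 1.062.
Is 17/16 < 1? NO.
Since the bound 17/16 is ≥ 1, the union bound is uninformative here; it does NOT by itself certify existence.

15·p = 17/16 ≈ 1.062; existence NOT certified by the union bound.


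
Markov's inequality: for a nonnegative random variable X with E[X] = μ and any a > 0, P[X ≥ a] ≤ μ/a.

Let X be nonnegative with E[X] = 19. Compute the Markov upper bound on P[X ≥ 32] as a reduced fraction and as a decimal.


μ = E[X] = 19, a = 32.
Markov: P[X ≥ 32] ≤ μ/a = (19)/32 = 19/32.
Numerically: ≈ 0.5938.
(Since a = 32 > μ = 19.0000, the bound 19/32 is < 1 and informative.)

P[X ≥ 32] ≤ 19/32 ≈ 0.5938.


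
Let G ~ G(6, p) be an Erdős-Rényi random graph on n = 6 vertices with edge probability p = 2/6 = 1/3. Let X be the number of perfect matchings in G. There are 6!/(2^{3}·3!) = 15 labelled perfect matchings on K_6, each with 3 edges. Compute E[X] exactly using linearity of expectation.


K_6 has 6!/(2^{3}·3!) = 15 labelled perfect matchings.
For each such perfect matching H, let X_H = 1 if all 3 edges of H are present in G. Then P[X_H = 1] = p^{3} = (1/3)^{3} = 1/27.
By linearity of expectation: E[X] = Σ_H E[X_H] = 15 · p^{3} = 15 · 1/27 = 5/9.
Numerically: E[X] ≈ 0.5556.

E[X] = 15 · (1/3)^{3} = 5/9 ≈ 0.5556.


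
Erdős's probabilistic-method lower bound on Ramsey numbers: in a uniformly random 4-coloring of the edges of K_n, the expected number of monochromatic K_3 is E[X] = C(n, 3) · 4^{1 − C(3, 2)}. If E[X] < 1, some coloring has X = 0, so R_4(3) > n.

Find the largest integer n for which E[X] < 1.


We need C(n, 3) · 4^{1 − 3} < 1, i.e. C(n, 3) < 4^{3 − 1} = 16.
Check values of n near the boundary:
  n = 3: C(3, 3) = 1; 1 < 16? YES
  n = 4: C(4, 3) = 4; 4 < 16? YES
  n = 5: C(5, 3) = 10; 10 < 16? YES
  n = 6: C(6, 3) = 20; 20 < 16? NO
  n = 7: C(7, 3) = 35; 35 < 16? NO
The largest n with C(n, 3) < 16 is n = 5 (where E[X] = 5/8 ≈ 0.625). Hence R_4(3) > 5, i.e. R_4(3) ≥ 6.

Largest n = 5; hence R_4(3) > 5.


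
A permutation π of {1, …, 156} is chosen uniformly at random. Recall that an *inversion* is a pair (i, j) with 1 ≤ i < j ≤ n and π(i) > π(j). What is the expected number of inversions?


Write X = Σ X_I over the C(156, 2) = 12090 pairs i < j, with X_I the indicator of one inversion.
There are 12090 indicators.
For each fixed pair i < j, the values π(i) and π(j) are two distinct elements of {1, …, 156} in uniformly random order; by symmetry P[π(i) > π(j)] = 1/2.
By linearity: E[X] = 12090 · (1/2) = C(156, 2) · (1/2) = 12090/2 = 6045 ≈ 6045.000.

E[X] = 6045 = 6045.000.


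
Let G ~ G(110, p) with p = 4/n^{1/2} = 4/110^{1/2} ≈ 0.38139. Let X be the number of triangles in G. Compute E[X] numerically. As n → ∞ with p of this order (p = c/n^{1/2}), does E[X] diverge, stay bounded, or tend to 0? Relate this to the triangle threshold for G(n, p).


Number of potential triangles: C(110, 3) = 215820.
Each occurs with probability p³ ≈ (0.38139)³ ≈ 5.5474187e-02.
By linearity: E[X] = C(110, 3)·p³ ≈ 215820 · 5.5474187e-02 ≈ 11972.43904.
Since α = 1/2 < 1, p = c/n^{1/2} ≫ 1/n is above the triangle threshold p ~ 1/n. Asymptotically E[X] ~ (c³/6)·n^{3(1−α)} = (4³/6)·n^{1.5} → ∞; triangles are abundant w.h.p.

E[X] ≈ 11972.43904; in regime p = Θ(1/n^{1/2}) E[X] diverges (above the triangle threshold p ~ 1/n).


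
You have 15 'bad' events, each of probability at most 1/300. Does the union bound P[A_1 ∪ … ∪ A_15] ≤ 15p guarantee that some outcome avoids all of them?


Union bound: P[∪_{i=1}^{15} A_i] ≤ Σ_i P[A_i] ≤ 15·p = 15·(1/300) = 1/20.
Numerically: 1/20 ≈ 0.0500000.
Is 1/20 < 1? YES.
Since P[∪ A_i] ≤ 1/20 < 1, the complement has P[∩ A_i^c] ≥ 1 − 1/20 = 19/20 > 0, so some outcome avoids every A_i.

15·p = 1/20 ≈ 0.0500000; existence CERTIFIED by the union bound.


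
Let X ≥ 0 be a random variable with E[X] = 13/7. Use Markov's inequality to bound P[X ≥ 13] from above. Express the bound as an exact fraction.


μ = E[X] = 13/7, a = 13.
Markov: P[X ≥ 13] ≤ μ/a = (13/7)/13 = 1/7.
Numerically: ≈ 0.142857.
(Since a = 13 > μ = 1.857143, the bound 1/7 is < 1 and informative.)

P[X ≥ 13] ≤ 1/7 ≈ 0.142857.


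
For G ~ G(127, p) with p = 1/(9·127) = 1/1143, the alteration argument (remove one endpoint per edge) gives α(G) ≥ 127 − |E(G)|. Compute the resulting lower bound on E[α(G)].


E[|E(G)|] = C(127, 2)·p = 8001 · (1/1143) = 7.
E[α(G)] ≥ n − E[|E(G)|] = 127 − 7 = 120.
Numerically: ≈ 120.000.
(This is only a lower bound; the true E[α(G)] may be larger.)

E[α(G)] ≥ 120 ≈ 120.000.


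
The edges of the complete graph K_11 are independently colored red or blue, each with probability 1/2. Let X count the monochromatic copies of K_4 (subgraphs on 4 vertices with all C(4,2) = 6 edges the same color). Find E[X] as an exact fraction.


Let X = Σ_S X_S over the C(11, 4) = 330 subsets S of size 4, where X_S = 1 if the K_4 on S is monochromatic.
For a fixed S, the K_4 on S has C(4, 2) = 6 edges. P[all 6 edges red] = (1/2)^6, and likewise for blue, so P[monochromatic] = 2·(1/2)^6 = 2^{1 − 6} = 1/32.
Summing: E[X] = C(11, 4) · 2^{1 − 6} = 330 · 1/32 = 165/16.
Numerically: E[X] ≈ 10.31250.

E[X] = C(11,4)·2^(1−C(4,2)) = 165/16 ≈ 10.31250.


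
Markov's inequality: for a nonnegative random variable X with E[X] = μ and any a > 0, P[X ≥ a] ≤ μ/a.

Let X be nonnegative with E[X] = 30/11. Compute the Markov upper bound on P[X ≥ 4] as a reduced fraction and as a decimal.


μ = E[X] = 30/11, a = 4.
Markov: P[X ≥ 4] ≤ μ/a = (30/11)/4 = 15/22.
Numerically: ≈ 0.681818.
(Since a = 4 > μ = 2.727273, the bound 15/22 is < 1 and informative.)

P[X ≥ 4] ≤ 15/22 ≈ 0.681818.


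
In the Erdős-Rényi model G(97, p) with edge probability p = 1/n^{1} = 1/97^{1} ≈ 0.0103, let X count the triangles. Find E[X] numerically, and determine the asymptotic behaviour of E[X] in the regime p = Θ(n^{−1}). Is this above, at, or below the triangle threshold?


Number of potential triangles: C(97, 3) = 147440.
Each occurs with probability p³ ≈ (0.0103)³ ≈ 1.09568e-06.
By linearity: E[X] = C(97, 3)·p³ ≈ 147440 · 1.09568e-06 ≈ 0.162.
Here α = 1, so p = 1/n is exactly at the triangle threshold p ~ 1/n. Asymptotically E[X] → c³/6 = 1³/6 = 1/6 ≈ 0.167, a bounded constant. In this regime the triangle count is asymptotically Poisson(c³/6).

E[X] ≈ 0.162; in regime p = Θ(1/n^{1}) E[X] stays bounded (at the triangle threshold p ~ 1/n).


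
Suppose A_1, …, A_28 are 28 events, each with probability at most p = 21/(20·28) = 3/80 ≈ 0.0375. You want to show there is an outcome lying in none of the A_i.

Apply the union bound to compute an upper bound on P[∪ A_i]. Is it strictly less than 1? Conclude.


Union bound: P[∪_{i=1}^{28} A_i] ≤ Σ_i P[A_i] ≤ 28·p = 28·(3/80) = 21/20.
Numerically: 21/20 ≈ 1.0500.
Is 21/20 < 1? NO.
Since the bound 21/20 is ≥ 1, the union bound is uninformative here; it does NOT by itself certify existence.

28·p = 21/20 ≈ 1.0500; existence NOT certified by the union bound.


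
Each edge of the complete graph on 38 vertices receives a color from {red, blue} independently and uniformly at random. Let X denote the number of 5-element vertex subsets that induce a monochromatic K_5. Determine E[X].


Let X = Σ_S X_S over the C(38, 5) = 501942 subsets S of size 5, where X_S = 1 if the K_5 on S is monochromatic.
For a fixed S, the K_5 on S has C(5, 2) = 10 edges. P[all 10 edges red] = (1/2)^10, and likewise for blue, so P[monochromatic] = 2·(1/2)^10 = 2^{1 − 10} = 1/512.
By linearity of expectation: E[X] = C(38, 5) · 2^{1 − 10} = 501942 · 1/512 = 250971/256.
Numerically: E[X] ≈ 980.355.

E[X] = C(38,5)·2^(1−C(5,2)) = 250971/256 ≈ 980.355.


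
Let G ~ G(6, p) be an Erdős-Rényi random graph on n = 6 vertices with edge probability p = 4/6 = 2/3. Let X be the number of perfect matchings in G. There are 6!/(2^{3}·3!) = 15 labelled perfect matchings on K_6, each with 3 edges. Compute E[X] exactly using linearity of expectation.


K_6 has 6!/(2^{3}·3!) = 15 labelled perfect matchings.
For each such perfect matching H, let X_H = 1 if all 3 edges of H are present in G. Then P[X_H = 1] = p^{3} = (2/3)^{3} = 8/27.
By linearity of expectation: E[X] = Σ_H E[X_H] = 15 · p^{3} = 15 · 8/27 = 40/9.
Numerically: E[X] ≈ 4.4444.

E[X] = 15 · (2/3)^{3} = 40/9 ≈ 4.4444.


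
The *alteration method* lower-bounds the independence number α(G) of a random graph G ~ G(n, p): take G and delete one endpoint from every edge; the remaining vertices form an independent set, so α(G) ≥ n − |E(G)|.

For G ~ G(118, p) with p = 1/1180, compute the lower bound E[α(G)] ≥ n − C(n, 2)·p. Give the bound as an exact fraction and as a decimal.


E[|E(G)|] = C(118, 2)·p = 6903 · (1/1180) = 117/20.
E[α(G)] ≥ n − E[|E(G)|] = 118 − 117/20 = 2243/20.
Numerically: ≈ 112.150000.
(This is only a lower bound; the true E[α(G)] may be larger.)

E[α(G)] ≥ 2243/20 ≈ 112.150000.


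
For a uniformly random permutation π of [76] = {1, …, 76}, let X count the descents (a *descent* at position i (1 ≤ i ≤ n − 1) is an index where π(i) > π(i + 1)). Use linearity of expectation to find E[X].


Write X = Σ X_I over i = 1, …, 75, with X_I the indicator of one descent.
There are 75 indicators.
For each fixed i, the pair (π(i), π(i+1)) is a uniformly random ordered pair of distinct values from {1, …, 76}; by symmetry P[π(i) > π(i+1)] = 1/2.
By linearity: E[X] = 75 · (1/2) = (76 − 1) · (1/2) = 75/2 ≈ 37.5000.

E[X] = 75/2 = 37.5000.


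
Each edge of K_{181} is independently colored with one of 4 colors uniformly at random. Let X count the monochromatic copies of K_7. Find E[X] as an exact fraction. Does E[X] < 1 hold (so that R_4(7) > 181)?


E[X] = C(181, 7) · 4^{1 − 21} = 1122839183400 · 4^{−20} = 1122839183400/1099511627776.
As a reduced fraction: E[X] = 140354897925/137438953472 ≈ 1.02122.
Is E[X] < 1? NO.
Since E[X] ≥ 1, the first-moment bound is inconclusive at n = 181; it does NOT by itself certify R_4(7) > 181.

E[X] = 140354897925/137438953472 ≈ 1.02122; E[X] ≥ 1; first-moment method inconclusive here.


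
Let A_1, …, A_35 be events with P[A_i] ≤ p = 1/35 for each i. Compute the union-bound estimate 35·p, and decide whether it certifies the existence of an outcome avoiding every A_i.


Union bound: P[∪_{i=1}^{35} A_i] ≤ Σ_i P[A_i] ≤ 35·p = 35·(1/35) = 1.
Numerically: 1 ≈ 1.000000.
Is 1 < 1? NO.
Since the bound 1 is ≥ 1, the union bound is uninformative here; it does NOT by itself certify existence.

35·p = 1 ≈ 1.000000; existence NOT certified by the union bound.


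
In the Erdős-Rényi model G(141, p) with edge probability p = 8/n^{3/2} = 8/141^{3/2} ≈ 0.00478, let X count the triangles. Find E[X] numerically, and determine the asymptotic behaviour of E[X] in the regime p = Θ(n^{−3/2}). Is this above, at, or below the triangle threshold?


Number of potential triangles: C(141, 3) = 457310.
Each occurs with probability p³ ≈ (0.00478)³ ≈ 1.09090e-07.
By linearity: E[X] = C(141, 3)·p³ ≈ 457310 · 1.09090e-07 ≈ 0.050.
Since α = 3/2 > 1, p = c/n^{3/2} = o(1/n) is below the triangle threshold p ~ 1/n. Asymptotically E[X] ~ (c³/6)·n^{3(1−α)} = (8³/6)·n^{-1.5} → 0, so by Markov's inequality G has no triangles w.h.p.

E[X] ≈ 0.050; in regime p = Θ(1/n^{3/2}) E[X] tends to 0 (below the triangle threshold p ~ 1/n).


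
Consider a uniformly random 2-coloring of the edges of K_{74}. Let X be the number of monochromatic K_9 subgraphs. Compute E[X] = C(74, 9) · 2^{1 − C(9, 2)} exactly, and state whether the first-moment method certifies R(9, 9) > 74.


E[X] = C(74, 9) · 2^{1 − 36} = 110524147514 · 2^{−35} = 110524147514/34359738368.
As a reduced fraction: E[X] = 55262073757/17179869184 ≈ 3.2166761.
Is E[X] < 1? NO.
Since E[X] ≥ 1, the first-moment bound is inconclusive at n = 74; it does NOT by itself certify R(9, 9) > 74.

E[X] = 55262073757/17179869184 ≈ 3.2166761; E[X] ≥ 1; first-moment method inconclusive here.


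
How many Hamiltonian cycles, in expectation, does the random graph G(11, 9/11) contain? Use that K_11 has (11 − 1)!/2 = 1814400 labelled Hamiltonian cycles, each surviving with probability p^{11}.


K_11 has (11 − 1)!/2 = 1814400 labelled Hamiltonian cycles.
For each such Hamiltonian cycle H, let X_H = 1 if all 11 edges of H are present in G. Then P[X_H = 1] = p^{11} = (9/11)^{11} = 31381059609/285311670611.
By linearity of expectation: E[X] = Σ_H E[X_H] = 1814400 · p^{11} = 1814400 · 31381059609/285311670611 = 56937794554569600/285311670611.
Numerically: E[X] ≈ 1.996e+05.

E[X] = 1814400 · (9/11)^{11} = 56937794554569600/285311670611 ≈ 1.996e+05.


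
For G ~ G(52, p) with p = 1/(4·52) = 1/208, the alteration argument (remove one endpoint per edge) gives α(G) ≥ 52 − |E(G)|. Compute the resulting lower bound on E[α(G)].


E[|E(G)|] = C(52, 2)·p = 1326 · (1/208) = 51/8.
E[α(G)] ≥ n − E[|E(G)|] = 52 − 51/8 = 365/8.
Numerically: ≈ 45.6250.
(This is only a lower bound; the true E[α(G)] may be larger.)

E[α(G)] ≥ 365/8 ≈ 45.6250.


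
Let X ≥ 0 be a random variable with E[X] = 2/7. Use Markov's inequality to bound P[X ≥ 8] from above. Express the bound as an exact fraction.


μ = E[X] = 2/7, a = 8.
Markov: P[X ≥ 8] ≤ μ/a = (2/7)/8 = 1/28.
Numerically: ≈ 0.035714.
(Since a = 8 > μ = 0.285714, the bound 1/28 is < 1 and informative.)

P[X ≥ 8] ≤ 1/28 ≈ 0.035714.


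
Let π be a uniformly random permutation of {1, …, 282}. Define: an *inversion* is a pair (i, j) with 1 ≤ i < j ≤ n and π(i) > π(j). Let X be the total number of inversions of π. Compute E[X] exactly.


Write X = Σ X_I over the C(282, 2) = 39621 pairs i < j, with X_I the indicator of one inversion.
There are 39621 indicators.
For each fixed pair i < j, the values π(i) and π(j) are two distinct elements of {1, …, 282} in uniformly random order; by symmetry P[π(i) > π(j)] = 1/2.
By linearity: E[X] = 39621 · (1/2) = C(282, 2) · (1/2) = 39621/2 = 39621/2 ≈ 19810.500.

E[X] = 39621/2 = 19810.500.


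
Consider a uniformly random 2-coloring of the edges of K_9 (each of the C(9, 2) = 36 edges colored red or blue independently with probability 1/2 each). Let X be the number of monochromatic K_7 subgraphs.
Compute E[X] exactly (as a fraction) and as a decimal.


Let X = Σ_S X_S over the C(9, 7) = 36 subsets S of size 7, where X_S = 1 if the K_7 on S is monochromatic.
For a fixed S, the K_7 on S has C(7, 2) = 21 edges. P[all 21 edges red] = (1/2)^21, and likewise for blue, so P[monochromatic] = 2·(1/2)^21 = 2^{1 − 21} = 1/1048576.
By linearity of expectation: E[X] = C(9, 7) · 2^{1 − 21} = 36 · 1/1048576 = 9/262144.
Numerically: E[X] ≈ 0.000034.

E[X] = C(9,7)·2^(1−C(7,2)) = 9/262144 ≈ 0.000034.


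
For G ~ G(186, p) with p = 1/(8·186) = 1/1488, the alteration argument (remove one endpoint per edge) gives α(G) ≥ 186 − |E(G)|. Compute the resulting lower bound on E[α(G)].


E[|E(G)|] = C(186, 2)·p = 17205 · (1/1488) = 185/16.
E[α(G)] ≥ n − E[|E(G)|] = 186 − 185/16 = 2791/16.
Numerically: ≈ 174.438.
(This is only a lower bound; the true E[α(G)] may be larger.)

E[α(G)] ≥ 2791/16 ≈ 174.438.


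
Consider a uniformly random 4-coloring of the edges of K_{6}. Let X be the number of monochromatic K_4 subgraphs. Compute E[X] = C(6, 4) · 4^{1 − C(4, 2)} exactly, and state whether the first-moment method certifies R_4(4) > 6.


E[X] = C(6, 4) · 4^{1 − 6} = 15 · 4^{−5} = 15/1024.
As a reduced fraction: E[X] = 15/1024 ≈ 0.015.
Is E[X] < 1? YES.
Since E[X] < 1, there exists a 4-coloring of K_{6} with no monochromatic K_4; hence R_4(4) > 6.

E[X] = 15/1024 ≈ 0.015; E[X] < 1, so R_4(4) > 6.


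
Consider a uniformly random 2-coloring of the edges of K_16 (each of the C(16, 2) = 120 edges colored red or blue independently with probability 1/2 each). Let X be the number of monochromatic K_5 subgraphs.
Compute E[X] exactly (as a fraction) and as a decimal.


Let X = Σ_S X_S over the C(16, 5) = 4368 subsets S of size 5, where X_S = 1 if the K_5 on S is monochromatic.
For a fixed S, the K_5 on S has C(5, 2) = 10 edges. P[all 10 edges red] = (1/2)^10, and likewise for blue, so P[monochromatic] = 2·(1/2)^10 = 2^{1 − 10} = 1/512.
By linearity of expectation: E[X] = C(16, 5) · 2^{1 − 10} = 4368 · 1/512 = 273/32.
Numerically: E[X] ≈ 8.53125.

E[X] = C(16,5)·2^(1−C(5,2)) = 273/32 ≈ 8.53125.


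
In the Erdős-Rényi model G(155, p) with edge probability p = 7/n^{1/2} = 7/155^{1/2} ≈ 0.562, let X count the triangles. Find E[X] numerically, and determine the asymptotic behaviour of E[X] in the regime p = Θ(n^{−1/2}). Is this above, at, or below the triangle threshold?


Number of potential triangles: C(155, 3) = 608685.
Each occurs with probability p³ ≈ (0.562)³ ≈ 1.77745e-01.
By linearity: E[X] = C(155, 3)·p³ ≈ 608685 · 1.77745e-01 ≈ 108190.511.
Since α = 1/2 < 1, p = c/n^{1/2} ≫ 1/n is above the triangle threshold p ~ 1/n. Asymptotically E[X] ~ (c³/6)·n^{3(1−α)} = (7³/6)·n^{1.5} → ∞; triangles are abundant w.h.p.

E[X] ≈ 108190.511; in regime p = Θ(1/n^{1/2}) E[X] diverges (above the triangle threshold p ~ 1/n).


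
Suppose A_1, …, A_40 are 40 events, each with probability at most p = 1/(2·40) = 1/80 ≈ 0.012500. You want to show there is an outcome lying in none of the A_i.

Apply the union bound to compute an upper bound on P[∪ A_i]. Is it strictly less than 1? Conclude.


Union bound: P[∪_{i=1}^{40} A_i] ≤ Σ_i P[A_i] ≤ 40·p = 40·(1/80) = 1/2.
Numerically: 1/2 ≈ 0.500000.
Is 1/2 < 1? YES.
Since P[∪ A_i] ≤ 1/2 < 1, the complement has P[∩ A_i^c] ≥ 1 − 1/2 = 1/2 > 0, so some outcome avoids every A_i.

40·p = 1/2 ≈ 0.500000; existence CERTIFIED by the union bound.


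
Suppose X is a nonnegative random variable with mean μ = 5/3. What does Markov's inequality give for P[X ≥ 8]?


μ = E[X] = 5/3, a = 8.
Markov: P[X ≥ 8] ≤ μ/a = (5/3)/8 = 5/24.
Numerically: ≈ 0.2083.
(Since a = 8 > μ = 1.6667, the bound 5/24 is < 1 and informative.)

P[X ≥ 8] ≤ 5/24 ≈ 0.2083.


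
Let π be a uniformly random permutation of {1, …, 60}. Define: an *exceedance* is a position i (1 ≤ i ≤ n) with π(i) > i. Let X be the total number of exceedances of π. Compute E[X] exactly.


Write X = Σ_{i=1}^{60} X_i, where X_i = 1_{π(i) > i}.
For each fixed i, π(i) is uniform over {1, …, 60} (marginal of a uniform permutation), so P[π(i) > i] = (n − i)/n. Summing: Σ_{i=1}^{60} (n − i)/n = (0 + 1 + … + 59)/60 = 60(60 − 1)/(2·60) = (60 − 1)/2.
Hence E[X] = Σ_{i=1}^{60} (60 − i)/60 = 59/2 ≈ 29.500.

E[X] = 59/2 = 29.500.


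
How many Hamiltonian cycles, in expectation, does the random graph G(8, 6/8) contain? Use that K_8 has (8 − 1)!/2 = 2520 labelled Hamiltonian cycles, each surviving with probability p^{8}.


K_8 has (8 − 1)!/2 = 2520 labelled Hamiltonian cycles.
For each such Hamiltonian cycle H, let X_H = 1 if all 8 edges of H are present in G. Then P[X_H = 1] = p^{8} = (3/4)^{8} = 6561/65536.
Summing the indicators: E[X] = Σ_H E[X_H] = 2520 · p^{8} = 2520 · 6561/65536 = 2066715/8192.
Numerically: E[X] ≈ 252.3.

E[X] = 2520 · (3/4)^{8} = 2066715/8192 ≈ 252.3.


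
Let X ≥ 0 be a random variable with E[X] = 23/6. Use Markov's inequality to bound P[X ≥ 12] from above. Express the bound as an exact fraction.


μ = E[X] = 23/6, a = 12.
Markov: P[X ≥ 12] ≤ μ/a = (23/6)/12 = 23/72.
Numerically: ≈ 0.31944.
(Since a = 12 > μ = 3.83333, the bound 23/72 is < 1 and informative.)

P[X ≥ 12] ≤ 23/72 ≈ 0.31944.


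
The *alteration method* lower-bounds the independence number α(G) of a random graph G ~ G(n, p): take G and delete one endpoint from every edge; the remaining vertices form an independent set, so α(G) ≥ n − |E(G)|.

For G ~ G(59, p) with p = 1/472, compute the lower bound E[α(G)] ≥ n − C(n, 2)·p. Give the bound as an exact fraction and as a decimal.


E[|E(G)|] = C(59, 2)·p = 1711 · (1/472) = 29/8.
E[α(G)] ≥ n − E[|E(G)|] = 59 − 29/8 = 443/8.
Numerically: ≈ 55.37500.
(This is only a lower bound; the true E[α(G)] may be larger.)

E[α(G)] ≥ 443/8 ≈ 55.37500.


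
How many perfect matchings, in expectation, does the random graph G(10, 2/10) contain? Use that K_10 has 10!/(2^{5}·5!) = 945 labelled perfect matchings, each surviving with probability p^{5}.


K_10 has 10!/(2^{5}·5!) = 945 labelled perfect matchings.
For each such perfect matching H, let X_H = 1 if all 5 edges of H are present in G. Then P[X_H = 1] = p^{5} = (1/5)^{5} = 1/3125.
By linearity of expectation: E[X] = Σ_H E[X_H] = 945 · p^{5} = 945 · 1/3125 = 189/625.
Numerically: E[X] ≈ 0.3024.

E[X] = 945 · (1/5)^{5} = 189/625 ≈ 0.3024.


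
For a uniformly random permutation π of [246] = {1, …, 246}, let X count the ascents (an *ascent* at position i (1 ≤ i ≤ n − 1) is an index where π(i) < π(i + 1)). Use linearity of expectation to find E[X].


Write X = Σ X_I over i = 1, …, 245, with X_I the indicator of one ascent.
There are 245 indicators.
For each fixed i, the pair (π(i), π(i+1)) is a uniformly random ordered pair of distinct values from {1, …, 246}; by symmetry P[π(i) < π(i+1)] = 1/2.
By linearity: E[X] = 245 · (1/2) = (246 − 1) · (1/2) = 245/2 ≈ 122.500000.

E[X] = 245/2 = 122.500000.


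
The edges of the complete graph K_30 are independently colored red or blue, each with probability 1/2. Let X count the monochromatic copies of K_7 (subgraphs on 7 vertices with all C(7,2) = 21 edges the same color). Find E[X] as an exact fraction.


Let X = Σ_S X_S over the C(30, 7) = 2035800 subsets S of size 7, where X_S = 1 if the K_7 on S is monochromatic.
For a fixed S, the K_7 on S has C(7, 2) = 21 edges. P[all 21 edges red] = (1/2)^21, and likewise for blue, so P[monochromatic] = 2·(1/2)^21 = 2^{1 − 21} = 1/1048576.
Summing: E[X] = C(30, 7) · 2^{1 − 21} = 2035800 · 1/1048576 = 254475/131072.
Numerically: E[X] ≈ 1.94149.

E[X] = C(30,7)·2^(1−C(7,2)) = 254475/131072 ≈ 1.94149.


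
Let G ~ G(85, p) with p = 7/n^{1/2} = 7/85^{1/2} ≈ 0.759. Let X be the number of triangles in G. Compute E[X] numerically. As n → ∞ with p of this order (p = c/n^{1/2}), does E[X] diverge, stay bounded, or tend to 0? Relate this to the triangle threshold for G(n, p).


Number of potential triangles: C(85, 3) = 98770.
Each occurs with probability p³ ≈ (0.759)³ ≈ 4.37689e-01.
By linearity: E[X] = C(85, 3)·p³ ≈ 98770 · 4.37689e-01 ≈ 43230.552.
Since α = 1/2 < 1, p = c/n^{1/2} ≫ 1/n is above the triangle threshold p ~ 1/n. Asymptotically E[X] ~ (c³/6)·n^{3(1−α)} = (7³/6)·n^{1.5} → ∞; triangles are abundant w.h.p.

E[X] ≈ 43230.552; in regime p = Θ(1/n^{1/2}) E[X] diverges (above the triangle threshold p ~ 1/n).


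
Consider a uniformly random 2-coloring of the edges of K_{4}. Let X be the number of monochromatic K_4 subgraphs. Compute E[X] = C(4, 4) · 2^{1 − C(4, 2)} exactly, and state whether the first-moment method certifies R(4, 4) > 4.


E[X] = C(4, 4) · 2^{1 − 6} = 1 · 2^{−5} = 1/32.
As a reduced fraction: E[X] = 1/32 ≈ 0.0312500.
Is E[X] < 1? YES.
Since E[X] < 1, there exists a 2-coloring of K_{4} with no monochromatic K_4; hence R(4, 4) > 4.

E[X] = 1/32 ≈ 0.0312500; E[X] < 1, so R(4, 4) > 4.


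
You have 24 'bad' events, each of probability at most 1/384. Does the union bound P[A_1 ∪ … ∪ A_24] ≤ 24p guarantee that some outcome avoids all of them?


Union bound: P[∪_{i=1}^{24} A_i] ≤ Σ_i P[A_i] ≤ 24·p = 24·(1/384) = 1/16.
Numerically: 1/16 ≈ 0.0625000.
Is 1/16 < 1? YES.
Since P[∪ A_i] ≤ 1/16 < 1, the complement has P[∩ A_i^c] ≥ 1 − 1/16 = 15/16 > 0, so some outcome avoids every A_i.

24·p = 1/16 ≈ 0.0625000; existence CERTIFIED by the union bound.


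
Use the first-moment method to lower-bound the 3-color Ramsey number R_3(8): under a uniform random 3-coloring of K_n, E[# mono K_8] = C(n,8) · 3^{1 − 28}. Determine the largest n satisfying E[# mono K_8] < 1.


We need C(n, 8) · 3^{1 − 28} < 1, i.e. C(n, 8) < 3^{28 − 1} = 7625597484987.
Check values of n near the boundary:
  n = 151: C(151, 8) = 5551321138650; 5551321138650 < 7625597484987? YES
  n = 152: C(152, 8) = 5859727868575; 5859727868575 < 7625597484987? YES
  n = 153: C(153, 8) = 6183023199255; 6183023199255 < 7625597484987? YES
  n = 154: C(154, 8) = 6521818990995; 6521818990995 < 7625597484987? YES
  n = 155: C(155, 8) = 6876747915675; 6876747915675 < 7625597484987? YES
  n = 156: C(156, 8) = 7248464019225; 7248464019225 < 7625597484987? YES
  n = 157: C(157, 8) = 7637643295425; 7637643295425 < 7625597484987? NO
  n = 158: C(158, 8) = 8044984271181; 8044984271181 < 7625597484987? NO
The largest n with C(n, 8) < 7625597484987 is n = 156 (where E[X] = 805384891025/847288609443 ≈ 0.9505). Hence R_3(8) > 156, i.e. R_3(8) ≥ 157.

Largest n = 156; hence R_3(8) > 156.


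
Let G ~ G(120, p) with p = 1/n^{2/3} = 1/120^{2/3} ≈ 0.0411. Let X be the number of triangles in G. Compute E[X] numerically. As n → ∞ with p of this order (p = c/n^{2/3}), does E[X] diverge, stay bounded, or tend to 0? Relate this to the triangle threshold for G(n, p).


Number of potential triangles: C(120, 3) = 280840.
Each occurs with probability p³ ≈ (0.0411)³ ≈ 6.94444e-05.
By linearity: E[X] = C(120, 3)·p³ ≈ 280840 · 6.94444e-05 ≈ 19.503.
Since α = 2/3 < 1, p = c/n^{2/3} ≫ 1/n is above the triangle threshold p ~ 1/n. Asymptotically E[X] ~ (c³/6)·n^{3(1−α)} = (1³/6)·n^{1} → ∞; triangles are abundant w.h.p.

E[X] ≈ 19.503; in regime p = Θ(1/n^{2/3}) E[X] diverges (above the triangle threshold p ~ 1/n).


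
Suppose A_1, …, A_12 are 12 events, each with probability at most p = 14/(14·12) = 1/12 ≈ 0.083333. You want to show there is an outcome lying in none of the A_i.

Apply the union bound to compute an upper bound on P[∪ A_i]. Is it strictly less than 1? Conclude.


Union bound: P[∪_{i=1}^{12} A_i] ≤ Σ_i P[A_i] ≤ 12·p = 12·(1/12) = 1.
Numerically: 1 ≈ 1.000000.
Is 1 < 1? NO.
Since the bound 1 is ≥ 1, the union bound is uninformative here; it does NOT by itself certify existence.

12·p = 1 ≈ 1.000000; existence NOT certified by the union bound.


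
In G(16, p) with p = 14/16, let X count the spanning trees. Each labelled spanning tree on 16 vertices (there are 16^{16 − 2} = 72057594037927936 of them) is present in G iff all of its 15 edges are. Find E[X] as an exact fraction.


K_16 has 16^{16 − 2} = 72057594037927936 labelled spanning trees.
For each such spanning tree H, let X_H = 1 if all 15 edges of H are present in G. Then P[X_H = 1] = p^{15} = (7/8)^{15} = 4747561509943/35184372088832.
By linearity of expectation: E[X] = Σ_H E[X_H] = 72057594037927936 · p^{15} = 72057594037927936 · 4747561509943/35184372088832 = 9723005972363264.
Numerically: E[X] ≈ 9.723e+15.

E[X] = 72057594037927936 · (7/8)^{15} = 9723005972363264 ≈ 9.723e+15.


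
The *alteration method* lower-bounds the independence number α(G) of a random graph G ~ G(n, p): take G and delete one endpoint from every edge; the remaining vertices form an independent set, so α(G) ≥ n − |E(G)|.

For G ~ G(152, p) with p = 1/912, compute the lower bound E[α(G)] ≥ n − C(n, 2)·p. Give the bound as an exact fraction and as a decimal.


E[|E(G)|] = C(152, 2)·p = 11476 · (1/912) = 151/12.
E[α(G)] ≥ n − E[|E(G)|] = 152 − 151/12 = 1673/12.
Numerically: ≈ 139.417.
(This is only a lower bound; the true E[α(G)] may be larger.)

E[α(G)] ≥ 1673/12 ≈ 139.417.


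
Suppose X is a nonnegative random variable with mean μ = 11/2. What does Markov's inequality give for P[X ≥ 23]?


μ = E[X] = 11/2, a = 23.
Markov: P[X ≥ 23] ≤ μ/a = (11/2)/23 = 11/46.
Numerically: ≈ 0.239130.
(Since a = 23 > μ = 5.500000, the bound 11/46 is < 1 and informative.)

P[X ≥ 23] ≤ 11/46 ≈ 0.239130.
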